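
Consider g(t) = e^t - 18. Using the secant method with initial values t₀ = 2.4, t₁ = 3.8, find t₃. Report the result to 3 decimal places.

2.811

g(2.4) = -6.97682, g(3.8) = 26.70118
t₂ = 3.80000 − 26.70118·(3.80000 − 2.40000) / (26.70118 − (-6.97682)) = 3.80000 − (37.38166)/(33.67801) = 2.69003
g(2.69003) = -3.26792
t₃ = 2.69003 − (-3.26792)·(2.69003 − 3.80000) / (-3.26792 − 26.70118) = 2.69003 − (3.62730)/(-29.96910) = 2.81106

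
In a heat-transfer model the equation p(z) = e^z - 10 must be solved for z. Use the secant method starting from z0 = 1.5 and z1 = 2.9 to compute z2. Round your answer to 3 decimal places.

2.064

p(1.5) = -5.51831, p(2.9) = 8.17415
z2 = 2.90000 − 8.17415·(2.90000 − 1.50000) / (8.17415 − (-5.51831)) = 2.90000 − (11.44380)/(13.69246) = 2.06423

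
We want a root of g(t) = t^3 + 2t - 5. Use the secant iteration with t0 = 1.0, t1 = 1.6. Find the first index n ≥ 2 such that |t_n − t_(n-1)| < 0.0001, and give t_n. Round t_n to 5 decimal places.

g(1.0) = -2.0000000, g(1.6) = 2.2960000
t2 = 1.6000000 − 2.2960000·(0.6000000)/(4.2960000) = 1.2793296;  |Δ| = 0.3206704
g(1.2793296) = -0.3474822
t3 = 1.2793296 − (-0.3474822)·(-0.3206704)/(-2.6434822) = 1.3214813;  |Δ| = 0.0421517
g(1.3214813) = -0.0493177
t4 = 1.3214813 − (-0.0493177)·(0.0421517)/(0.2981645) = 1.3284534;  |Δ| = 0.0069721
g(1.3284534) = 0.0013457
t5 = 1.3284534 − 0.0013457·(0.0069721)/(0.0506634) = 1.3282682;  |Δ| = 0.0001852
g(1.3282682) = -0.0000050
t6 = 1.3282682 − (-0.0000050)·(-0.0001852)/(-0.0013508) = 1.3282689;  |Δ| = 0.0000007
|t6 − t5| = 0.0000007 < 0.0001

n = 6, t_n = 1.32827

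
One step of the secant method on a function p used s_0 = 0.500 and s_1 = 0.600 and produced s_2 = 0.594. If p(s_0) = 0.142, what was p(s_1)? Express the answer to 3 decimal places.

-0.009

The secant line through (0.500, 0.142) and (0.600, p(s_1)) crosses zero at s_2 = 0.594.
So (0.500, 0.142), (0.600, p(s_1)), (0.594, 0) are collinear:
p(s_1) = 0.142 · (0.600 − 0.594) / (0.500 − 0.594) = 0.142 · (0.00600)/(-0.09400) = -0.00906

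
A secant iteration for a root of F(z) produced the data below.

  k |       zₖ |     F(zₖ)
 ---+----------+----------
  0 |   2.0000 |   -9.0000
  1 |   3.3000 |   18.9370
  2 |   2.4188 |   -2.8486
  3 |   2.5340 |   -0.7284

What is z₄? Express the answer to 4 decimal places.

2.5736

z₄ = 2.5340 − (-0.7284)·(2.5340 − 2.4188) / (-0.7284 − (-2.8486))
   = 2.5340 − (-0.083912)/(2.120200) = 2.573577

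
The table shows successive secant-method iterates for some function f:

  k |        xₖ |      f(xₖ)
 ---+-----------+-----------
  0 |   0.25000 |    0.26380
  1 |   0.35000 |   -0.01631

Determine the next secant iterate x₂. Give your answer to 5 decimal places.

x₂ = 0.35000 − (-0.01631)·(0.35000 − 0.25000) / (-0.01631 − 0.26380)
   = 0.35000 − (-0.0016310)/(-0.2801100) = 0.3441773

0.34418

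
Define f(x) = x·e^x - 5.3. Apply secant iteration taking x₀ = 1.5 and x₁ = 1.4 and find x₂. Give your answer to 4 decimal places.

f(1.5) = 1.422534, f(1.4) = 0.377280
x₂ = 1.400000 − 0.377280·(1.400000 − 1.500000) / (0.377280 − 1.422534) = 1.400000 − (-0.037728)/(-1.045254) = 1.363905

1.3639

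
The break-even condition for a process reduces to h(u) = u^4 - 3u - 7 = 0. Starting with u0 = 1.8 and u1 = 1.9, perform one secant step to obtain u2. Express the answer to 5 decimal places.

1.88514

h(1.8) = -1.9024000, h(1.9) = 0.3321000
u2 = 1.9000000 − 0.3321000·(1.9000000 − 1.8000000) / (0.3321000 − (-1.9024000)) = 1.9000000 − (0.0332100)/(2.2345000) = 1.8851376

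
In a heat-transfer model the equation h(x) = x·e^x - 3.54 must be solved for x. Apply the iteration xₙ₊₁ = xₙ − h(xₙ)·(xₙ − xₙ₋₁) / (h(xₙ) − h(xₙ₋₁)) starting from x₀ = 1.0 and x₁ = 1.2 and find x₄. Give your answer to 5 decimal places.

1.13633

h(1.0) = -0.8217182, h(1.2) = 0.4441403
x₂ = 1.2000000 − 0.4441403·(1.2000000 − 1.0000000) / (0.4441403 − (-0.8217182)) = 1.2000000 − (0.0888281)/(1.2658585) = 1.1298278
h(1.1298278) = -0.0430434
x₃ = 1.1298278 − (-0.0430434)·(1.1298278 − 1.2000000) / (-0.0430434 − 0.4441403) = 1.1298278 − (0.0030204)/(-0.4871837) = 1.1360276
h(1.1360276) = -0.0019870
x₄ = 1.1360276 − (-0.0019870)·(1.1360276 − 1.1298278) / (-0.0019870 − (-0.0430434)) = 1.1360276 − (-0.0000123)/(0.0410564) = 1.1363277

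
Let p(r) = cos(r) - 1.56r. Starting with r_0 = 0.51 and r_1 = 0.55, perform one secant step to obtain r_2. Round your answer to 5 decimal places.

0.54735

p(0.51) = 0.0771445, p(0.55) = -0.0054755
r_2 = 0.5500000 − (-0.0054755)·(0.5500000 − 0.5100000) / (-0.0054755 − 0.0771445) = 0.5500000 − (-0.0002190)/(-0.0826200) = 0.5473491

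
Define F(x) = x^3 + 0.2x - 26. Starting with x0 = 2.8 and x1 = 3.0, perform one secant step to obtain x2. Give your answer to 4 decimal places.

F(2.8) = -3.488000, F(3.0) = 1.600000
x2 = 3.000000 − 1.600000·(3.000000 − 2.800000) / (1.600000 − (-3.488000)) = 3.000000 − (0.320000)/(5.088000) = 2.937107

2.9371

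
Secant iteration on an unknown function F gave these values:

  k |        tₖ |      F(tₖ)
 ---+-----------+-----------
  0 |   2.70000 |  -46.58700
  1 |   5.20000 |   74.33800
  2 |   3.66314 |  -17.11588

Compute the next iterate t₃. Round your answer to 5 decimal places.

t₃ = 3.66314 − (-17.11588)·(3.66314 − 5.20000) / (-17.11588 − 74.33800)
   = 3.66314 − (26.3047113)/(-91.4538800) = 3.9507682

3.95077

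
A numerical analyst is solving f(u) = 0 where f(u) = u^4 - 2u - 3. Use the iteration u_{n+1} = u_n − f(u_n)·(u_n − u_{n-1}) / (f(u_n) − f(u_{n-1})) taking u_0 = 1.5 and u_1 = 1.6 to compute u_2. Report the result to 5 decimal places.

f(1.5) = -0.9375000, f(1.6) = 0.3536000
u_2 = 1.6000000 − 0.3536000·(1.6000000 − 1.5000000) / (0.3536000 − (-0.9375000)) = 1.6000000 − (0.0353600)/(1.2911000) = 1.5726125

1.57261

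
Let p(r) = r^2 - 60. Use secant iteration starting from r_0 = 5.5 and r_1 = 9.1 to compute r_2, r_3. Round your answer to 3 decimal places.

7.538, 7.729

p(5.5) = -29.75000, p(9.1) = 22.81000
r_2 = 9.10000 − 22.81000·(9.10000 − 5.50000) / (22.81000 − (-29.75000)) = 9.10000 − (82.11600)/(52.56000) = 7.53767
p(7.53767) = -3.18351
r_3 = 7.53767 − (-3.18351)·(7.53767 − 9.10000) / (-3.18351 − 22.81000) = 7.53767 − (4.97369)/(-25.99351) = 7.72901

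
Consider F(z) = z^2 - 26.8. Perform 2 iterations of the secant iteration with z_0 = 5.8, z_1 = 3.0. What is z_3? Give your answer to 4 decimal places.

5.2187

F(5.8) = 6.840000, F(3.0) = -17.800000
z_2 = 3.000000 − (-17.800000)·(3.000000 − 5.800000) / (-17.800000 − 6.840000) = 3.000000 − (49.840000)/(-24.640000) = 5.022727
F(5.022727) = -1.572211
z_3 = 5.022727 − (-1.572211)·(5.022727 − 3.000000) / (-1.572211 − (-17.800000)) = 5.022727 − (-3.180154)/(16.227789) = 5.218697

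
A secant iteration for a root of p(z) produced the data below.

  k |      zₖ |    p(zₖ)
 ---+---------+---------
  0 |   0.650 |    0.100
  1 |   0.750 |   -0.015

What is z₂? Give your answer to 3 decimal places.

0.737

z₂ = 0.750 − (-0.015)·(0.750 − 0.650) / (-0.015 − 0.100)
   = 0.750 − (-0.00150)/(-0.11500) = 0.73696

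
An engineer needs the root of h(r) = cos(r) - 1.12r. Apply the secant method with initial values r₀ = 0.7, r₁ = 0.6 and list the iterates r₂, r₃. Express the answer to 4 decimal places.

0.6889, 0.6891

h(0.7) = -0.019158, h(0.6) = 0.153336
r₂ = 0.600000 − 0.153336·(0.600000 − 0.700000) / (0.153336 − (-0.019158)) = 0.600000 − (-0.015334)/(0.172493) = 0.688894
h(0.688894) = 0.000389
r₃ = 0.688894 − 0.000389·(0.688894 − 0.600000) / (0.000389 − 0.153336) = 0.688894 − (0.000035)/(-0.152947) = 0.689120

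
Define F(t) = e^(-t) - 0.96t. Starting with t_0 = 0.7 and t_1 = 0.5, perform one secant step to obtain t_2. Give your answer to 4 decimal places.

0.5838

F(0.7) = -0.175415, F(0.5) = 0.126531
t_2 = 0.500000 − 0.126531·(0.500000 − 0.700000) / (0.126531 − (-0.175415)) = 0.500000 − (-0.025306)/(0.301945) = 0.583810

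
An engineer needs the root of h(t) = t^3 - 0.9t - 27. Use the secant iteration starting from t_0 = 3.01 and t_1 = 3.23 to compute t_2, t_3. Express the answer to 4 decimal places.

h(3.01) = -2.438099, h(3.23) = 3.791267
t_2 = 3.230000 − 3.791267·(3.230000 − 3.010000) / (3.791267 − (-2.438099)) = 3.230000 − (0.834079)/(6.229366) = 3.096105
h(3.096105) = -0.107636
t_3 = 3.096105 − (-0.107636)·(3.096105 − 3.230000) / (-0.107636 − 3.791267) = 3.096105 − (0.014412)/(-3.898903) = 3.099802

3.0961, 3.0998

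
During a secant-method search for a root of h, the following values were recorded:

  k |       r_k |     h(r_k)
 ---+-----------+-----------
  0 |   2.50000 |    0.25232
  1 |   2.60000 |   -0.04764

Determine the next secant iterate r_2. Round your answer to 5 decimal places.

r_2 = 2.60000 − (-0.04764)·(2.60000 − 2.50000) / (-0.04764 − 0.25232)
   = 2.60000 − (-0.0047640)/(-0.2999600) = 2.5841179

2.58412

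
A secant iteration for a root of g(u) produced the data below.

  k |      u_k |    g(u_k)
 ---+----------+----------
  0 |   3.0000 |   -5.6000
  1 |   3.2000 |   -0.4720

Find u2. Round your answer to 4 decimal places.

3.2184

u2 = 3.2000 − (-0.4720)·(3.2000 − 3.0000) / (-0.4720 − (-5.6000))
   = 3.2000 − (-0.094400)/(5.128000) = 3.218409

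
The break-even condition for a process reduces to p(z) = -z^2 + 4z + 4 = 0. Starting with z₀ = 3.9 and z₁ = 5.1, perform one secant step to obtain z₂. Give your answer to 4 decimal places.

4.7780

p(3.9) = 4.390000, p(5.1) = -1.610000
z₂ = 5.100000 − (-1.610000)·(5.100000 − 3.900000) / (-1.610000 − 4.390000) = 5.100000 − (-1.932000)/(-6.000000) = 4.778000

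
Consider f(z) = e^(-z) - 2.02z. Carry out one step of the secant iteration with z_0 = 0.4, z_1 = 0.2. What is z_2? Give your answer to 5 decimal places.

f(0.4) = -0.1376800, f(0.2) = 0.4147308
z_2 = 0.2000000 − 0.4147308·(0.2000000 − 0.4000000) / (0.4147308 − (-0.1376800)) = 0.2000000 − (-0.0829462)/(0.5524107) = 0.3501530

0.35015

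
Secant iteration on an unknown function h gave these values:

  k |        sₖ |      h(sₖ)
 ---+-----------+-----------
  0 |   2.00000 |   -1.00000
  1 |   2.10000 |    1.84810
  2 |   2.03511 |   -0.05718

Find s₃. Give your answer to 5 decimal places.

2.03706

s₃ = 2.03511 − (-0.05718)·(2.03511 − 2.10000) / (-0.05718 − 1.84810)
   = 2.03511 − (0.0037104)/(-1.9052800) = 2.0370574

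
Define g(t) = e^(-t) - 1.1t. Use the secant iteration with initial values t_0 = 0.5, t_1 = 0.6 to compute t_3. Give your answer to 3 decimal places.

g(0.5) = 0.05653, g(0.6) = -0.11119
t_2 = 0.60000 − (-0.11119)·(0.60000 − 0.50000) / (-0.11119 − 0.05653) = 0.60000 − (-0.01112)/(-0.16772) = 0.53371
g(0.53371) = -0.00065
t_3 = 0.53371 − (-0.00065)·(0.53371 − 0.60000) / (-0.00065 − (-0.11119)) = 0.53371 − (0.00004)/(0.11054) = 0.53332

0.533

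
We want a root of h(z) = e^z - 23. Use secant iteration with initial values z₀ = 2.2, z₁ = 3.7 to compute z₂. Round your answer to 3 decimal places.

h(2.2) = -13.97499, h(3.7) = 17.44730
z₂ = 3.70000 − 17.44730·(3.70000 − 2.20000) / (17.44730 − (-13.97499)) = 3.70000 − (26.17096)/(31.42229) = 2.86712

2.867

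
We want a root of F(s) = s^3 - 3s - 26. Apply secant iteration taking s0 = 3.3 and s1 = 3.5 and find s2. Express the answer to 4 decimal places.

F(3.3) = 0.037000, F(3.5) = 6.375000
s2 = 3.500000 − 6.375000·(3.500000 − 3.300000) / (6.375000 − 0.037000) = 3.500000 − (1.275000)/(6.338000) = 3.298832

3.2988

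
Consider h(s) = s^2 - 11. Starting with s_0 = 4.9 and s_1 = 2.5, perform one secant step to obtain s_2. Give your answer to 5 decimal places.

h(4.9) = 13.0100000, h(2.5) = -4.7500000
s_2 = 2.5000000 − (-4.7500000)·(2.5000000 − 4.9000000) / (-4.7500000 − 13.0100000) = 2.5000000 − (11.4000000)/(-17.7600000) = 3.1418919

3.14189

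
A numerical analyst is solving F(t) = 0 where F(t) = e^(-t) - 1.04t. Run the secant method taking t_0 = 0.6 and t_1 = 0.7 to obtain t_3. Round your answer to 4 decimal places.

0.5531

F(0.6) = -0.075188, F(0.7) = -0.231415
t_2 = 0.700000 − (-0.231415)·(0.700000 − 0.600000) / (-0.231415 − (-0.075188)) = 0.700000 − (-0.023141)/(-0.156226) = 0.551872
F(0.551872) = 0.001924
t_3 = 0.551872 − 0.001924·(0.551872 − 0.700000) / (0.001924 − (-0.231415)) = 0.551872 − (-0.000285)/(0.233338) = 0.553093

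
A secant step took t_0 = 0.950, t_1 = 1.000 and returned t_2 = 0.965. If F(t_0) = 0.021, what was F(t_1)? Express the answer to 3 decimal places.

-0.049

The secant line through (0.950, 0.021) and (1.000, F(t_1)) crosses zero at t_2 = 0.965.
So (0.950, 0.021), (1.000, F(t_1)), (0.965, 0) are collinear:
F(t_1) = 0.021 · (1.000 − 0.965) / (0.950 − 0.965) = 0.021 · (0.03500)/(-0.01500) = -0.04900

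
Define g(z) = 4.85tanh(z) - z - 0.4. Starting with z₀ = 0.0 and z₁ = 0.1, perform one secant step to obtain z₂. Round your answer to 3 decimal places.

0.104

g(0.0) = -0.40000, g(0.1) = -0.01661
z₂ = 0.10000 − (-0.01661)·(0.10000 − 0.00000) / (-0.01661 − (-0.40000)) = 0.10000 − (-0.00166)/(0.38339) = 0.10433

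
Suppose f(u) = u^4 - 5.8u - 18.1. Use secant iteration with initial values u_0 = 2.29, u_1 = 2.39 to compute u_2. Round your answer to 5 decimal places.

2.37535

f(2.29) = -3.8814152, f(2.39) = 0.6660864
u_2 = 2.3900000 − 0.6660864·(2.3900000 − 2.2900000) / (0.6660864 − (-3.8814152)) = 2.3900000 − (0.0666086)/(4.5475016) = 2.3753527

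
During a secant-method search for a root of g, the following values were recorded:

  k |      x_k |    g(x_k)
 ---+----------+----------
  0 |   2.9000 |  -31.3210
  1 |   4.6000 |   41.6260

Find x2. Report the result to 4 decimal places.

3.6299

x2 = 4.6000 − 41.6260·(4.6000 − 2.9000) / (41.6260 − (-31.3210))
   = 4.6000 − (70.764200)/(72.947000) = 3.629923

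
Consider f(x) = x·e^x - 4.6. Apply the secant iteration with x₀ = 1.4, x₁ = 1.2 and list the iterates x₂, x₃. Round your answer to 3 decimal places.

f(1.4) = 1.07728, f(1.2) = -0.61586
x₂ = 1.20000 − (-0.61586)·(1.20000 − 1.40000) / (-0.61586 − 1.07728) = 1.20000 − (0.12317)/(-1.69314) = 1.27275
f(1.27275) = -0.05546
x₃ = 1.27275 − (-0.05546)·(1.27275 − 1.20000) / (-0.05546 − (-0.61586)) = 1.27275 − (-0.00403)/(0.56040) = 1.27995

1.273, 1.280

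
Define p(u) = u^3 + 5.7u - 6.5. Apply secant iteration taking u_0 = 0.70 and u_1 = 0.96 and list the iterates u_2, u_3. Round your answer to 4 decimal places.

0.9784, 0.9768

p(0.70) = -2.167000, p(0.96) = -0.143264
u_2 = 0.960000 − (-0.143264)·(0.960000 − 0.700000) / (-0.143264 − (-2.167000)) = 0.960000 − (-0.037249)/(2.023736) = 0.978406
p(0.978406) = 0.013520
u_3 = 0.978406 − 0.013520·(0.978406 − 0.960000) / (0.013520 − (-0.143264)) = 0.978406 − (0.000249)/(0.156784) = 0.976819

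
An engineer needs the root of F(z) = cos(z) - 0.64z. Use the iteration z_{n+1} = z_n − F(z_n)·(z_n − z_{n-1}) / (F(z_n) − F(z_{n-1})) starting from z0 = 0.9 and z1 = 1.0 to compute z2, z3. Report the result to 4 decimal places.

0.9314, 0.9318

F(0.9) = 0.045610, F(1.0) = -0.099698
z2 = 1.000000 − (-0.099698)·(1.000000 − 0.900000) / (-0.099698 − 0.045610) = 1.000000 − (-0.009970)/(-0.145308) = 0.931389
F(0.931389) = 0.000632
z3 = 0.931389 − 0.000632·(0.931389 − 1.000000) / (0.000632 − (-0.099698)) = 0.931389 − (-0.000043)/(0.100329) = 0.931821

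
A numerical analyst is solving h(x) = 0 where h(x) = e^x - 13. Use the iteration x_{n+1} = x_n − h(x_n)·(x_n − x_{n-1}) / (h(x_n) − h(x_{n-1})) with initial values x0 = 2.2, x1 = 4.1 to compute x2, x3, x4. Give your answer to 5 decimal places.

h(2.2) = -3.9749865, h(4.1) = 47.3402876
x2 = 4.1000000 − 47.3402876·(4.1000000 − 2.2000000) / (47.3402876 − (-3.9749865)) = 4.1000000 − (89.9465464)/(51.3152741) = 2.3471779
h(2.3471779) = -2.5439799
x3 = 2.3471779 − (-2.5439799)·(2.3471779 − 4.1000000) / (-2.5439799 − 47.3402876) = 2.3471779 − (4.4591441)/(-49.8842675) = 2.4365677
h(2.4365677) = -1.5662708
x4 = 2.4365677 − (-1.5662708)·(2.4365677 − 2.3471779) / (-1.5662708 − (-2.5439799)) = 2.4365677 − (-0.1400086)/(0.9777091) = 2.5797684

2.34718, 2.43657, 2.57977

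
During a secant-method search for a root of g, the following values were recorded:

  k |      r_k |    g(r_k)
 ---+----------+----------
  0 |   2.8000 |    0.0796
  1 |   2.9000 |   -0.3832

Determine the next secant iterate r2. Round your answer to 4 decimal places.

r2 = 2.9000 − (-0.3832)·(2.9000 − 2.8000) / (-0.3832 − 0.0796)
   = 2.9000 − (-0.038320)/(-0.462800) = 2.817200

2.8172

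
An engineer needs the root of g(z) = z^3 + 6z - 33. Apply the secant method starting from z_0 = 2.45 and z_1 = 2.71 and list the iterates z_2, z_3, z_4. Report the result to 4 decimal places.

g(2.45) = -3.593875, g(2.71) = 3.162511
z_2 = 2.710000 − 3.162511·(2.710000 − 2.450000) / (3.162511 − (-3.593875)) = 2.710000 − (0.822253)/(6.756386) = 2.588300
g(2.588300) = -0.130413
z_3 = 2.588300 − (-0.130413)·(2.588300 − 2.710000) / (-0.130413 − 3.162511) = 2.588300 − (0.015871)/(-3.292924) = 2.593120
g(2.593120) = -0.004446
z_4 = 2.593120 − (-0.004446)·(2.593120 − 2.588300) / (-0.004446 − (-0.130413)) = 2.593120 − (-0.000021)/(0.125967) = 2.593290

2.5883, 2.5931, 2.5933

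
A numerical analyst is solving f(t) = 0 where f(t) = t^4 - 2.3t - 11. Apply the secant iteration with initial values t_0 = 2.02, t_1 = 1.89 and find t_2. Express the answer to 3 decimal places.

1.984

f(2.02) = 1.00366, f(1.89) = -2.58710
t_2 = 1.89000 − (-2.58710)·(1.89000 − 2.02000) / (-2.58710 − 1.00366) = 1.89000 − (0.33632)/(-3.59077) = 1.98366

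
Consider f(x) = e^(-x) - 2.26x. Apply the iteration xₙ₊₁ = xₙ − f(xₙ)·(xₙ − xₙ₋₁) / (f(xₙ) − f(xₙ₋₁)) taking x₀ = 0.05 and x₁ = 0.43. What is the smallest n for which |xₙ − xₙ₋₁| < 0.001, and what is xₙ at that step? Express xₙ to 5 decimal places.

n = 4, xₙ = 0.32099

f(0.05) = 0.8382294, f(0.43) = -0.3212909
x₂ = 0.4300000 − (-0.3212909)·(0.3800000)/(-1.1595203) = 0.3247060;  |Δ| = 0.1052940
f(0.3247060) = -0.0110957
x₃ = 0.3247060 − (-0.0110957)·(-0.1052940)/(0.3101952) = 0.3209396;  |Δ| = 0.0037664
f(0.3209396) = 0.0001435
x₄ = 0.3209396 − 0.0001435·(-0.0037664)/(0.0112393) = 0.3209877;  |Δ| = 0.0000481
|x₄ − x₃| = 0.0000481 < 0.001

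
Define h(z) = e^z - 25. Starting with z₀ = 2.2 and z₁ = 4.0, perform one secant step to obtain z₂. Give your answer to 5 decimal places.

2.83096

h(2.2) = -15.9749865, h(4.0) = 29.5981500
z₂ = 4.0000000 − 29.5981500·(4.0000000 − 2.2000000) / (29.5981500 − (-15.9749865)) = 4.0000000 − (53.2766701)/(45.5731365) = 2.8309633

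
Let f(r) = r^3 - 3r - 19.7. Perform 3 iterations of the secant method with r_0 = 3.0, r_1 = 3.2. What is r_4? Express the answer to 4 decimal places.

3.0690

f(3.0) = -1.700000, f(3.2) = 3.468000
r_2 = 3.200000 − 3.468000·(3.200000 − 3.000000) / (3.468000 − (-1.700000)) = 3.200000 − (0.693600)/(5.168000) = 3.065789
f(3.065789) = -0.081814
r_3 = 3.065789 − (-0.081814)·(3.065789 − 3.200000) / (-0.081814 − 3.468000) = 3.065789 − (0.010980)/(-3.549814) = 3.068883
f(3.068883) = -0.003786
r_4 = 3.068883 − (-0.003786)·(3.068883 − 3.065789) / (-0.003786 − (-0.081814)) = 3.068883 − (-0.000012)/(0.078028) = 3.069033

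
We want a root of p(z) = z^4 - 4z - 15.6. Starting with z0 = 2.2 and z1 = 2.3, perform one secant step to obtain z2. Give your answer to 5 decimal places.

2.22343

p(2.2) = -0.9744000, p(2.3) = 3.1841000
z2 = 2.3000000 − 3.1841000·(2.3000000 − 2.2000000) / (3.1841000 − (-0.9744000)) = 2.3000000 − (0.3184100)/(4.1585000) = 2.2234315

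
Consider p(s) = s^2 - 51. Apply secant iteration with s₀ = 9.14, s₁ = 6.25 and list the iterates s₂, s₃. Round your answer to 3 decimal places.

p(9.14) = 32.53960, p(6.25) = -11.93750
s₂ = 6.25000 − (-11.93750)·(6.25000 − 9.14000) / (-11.93750 − 32.53960) = 6.25000 − (34.49938)/(-44.47710) = 7.02567
p(7.02567) = -1.64002
s₃ = 7.02567 − (-1.64002)·(7.02567 − 6.25000) / (-1.64002 − (-11.93750)) = 7.02567 − (-1.27211)/(10.29748) = 7.14920

7.026, 7.149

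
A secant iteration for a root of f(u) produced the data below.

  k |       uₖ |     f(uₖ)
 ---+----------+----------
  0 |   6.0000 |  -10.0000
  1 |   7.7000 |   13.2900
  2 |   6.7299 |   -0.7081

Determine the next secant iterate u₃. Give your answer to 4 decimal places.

u₃ = 6.7299 − (-0.7081)·(6.7299 − 7.7000) / (-0.7081 − 13.2900)
   = 6.7299 − (0.686928)/(-13.998100) = 6.778973

6.7790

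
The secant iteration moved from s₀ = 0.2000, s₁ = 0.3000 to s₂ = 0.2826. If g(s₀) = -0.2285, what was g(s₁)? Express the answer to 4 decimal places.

0.0481

The secant line through (0.2000, -0.2285) and (0.3000, g(s₁)) crosses zero at s₂ = 0.2826.
So (0.2000, -0.2285), (0.3000, g(s₁)), (0.2826, 0) are collinear:
g(s₁) = -0.2285 · (0.3000 − 0.2826) / (0.2000 − 0.2826) = -0.2285 · (0.017400)/(-0.082600) = 0.048134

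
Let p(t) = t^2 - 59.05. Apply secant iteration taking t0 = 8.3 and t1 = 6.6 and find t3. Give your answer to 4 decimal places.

p(8.3) = 9.840000, p(6.6) = -15.490000
t2 = 6.600000 − (-15.490000)·(6.600000 − 8.300000) / (-15.490000 − 9.840000) = 6.600000 − (26.333000)/(-25.330000) = 7.639597
p(7.639597) = -0.686553
t3 = 7.639597 − (-0.686553)·(7.639597 − 6.600000) / (-0.686553 − (-15.490000)) = 7.639597 − (-0.713739)/(14.803447) = 7.687812

7.6878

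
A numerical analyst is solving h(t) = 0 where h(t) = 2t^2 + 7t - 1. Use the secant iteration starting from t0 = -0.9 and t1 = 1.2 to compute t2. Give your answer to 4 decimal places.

h(-0.9) = -5.680000, h(1.2) = 10.280000
t2 = 1.200000 − 10.280000·(1.200000 − (-0.900000)) / (10.280000 − (-5.680000)) = 1.200000 − (21.588000)/(15.960000) = -0.152632

-0.1526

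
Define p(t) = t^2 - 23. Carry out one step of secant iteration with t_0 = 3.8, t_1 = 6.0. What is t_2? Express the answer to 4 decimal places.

4.6735

p(3.8) = -8.560000, p(6.0) = 13.000000
t_2 = 6.000000 − 13.000000·(6.000000 − 3.800000) / (13.000000 − (-8.560000)) = 6.000000 − (28.600000)/(21.560000) = 4.673469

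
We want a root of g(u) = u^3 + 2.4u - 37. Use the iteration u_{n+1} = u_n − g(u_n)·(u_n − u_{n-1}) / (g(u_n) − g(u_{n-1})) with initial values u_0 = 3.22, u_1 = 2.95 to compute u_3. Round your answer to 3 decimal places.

3.093

g(3.22) = 4.11425, g(2.95) = -4.24762
u_2 = 2.95000 − (-4.24762)·(2.95000 − 3.22000) / (-4.24762 − 4.11425) = 2.95000 − (1.14686)/(-8.36187) = 3.08715
g(3.08715) = -0.16867
u_3 = 3.08715 − (-0.16867)·(3.08715 − 2.95000) / (-0.16867 − (-4.24762)) = 3.08715 − (-0.02313)/(4.07896) = 3.09282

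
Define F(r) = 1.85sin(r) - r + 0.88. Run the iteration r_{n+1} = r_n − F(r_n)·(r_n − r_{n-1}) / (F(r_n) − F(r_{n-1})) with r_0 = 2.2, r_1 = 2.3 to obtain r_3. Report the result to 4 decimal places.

F(2.2) = 0.175718, F(2.3) = -0.040445
r_2 = 2.300000 − (-0.040445)·(2.300000 − 2.200000) / (-0.040445 − 0.175718) = 2.300000 − (-0.004045)/(-0.216164) = 2.281289
F(2.281289) = 0.001085
r_3 = 2.281289 − 0.001085·(2.281289 − 2.300000) / (0.001085 − (-0.040445)) = 2.281289 − (-0.000020)/(0.041530) = 2.281778

2.2818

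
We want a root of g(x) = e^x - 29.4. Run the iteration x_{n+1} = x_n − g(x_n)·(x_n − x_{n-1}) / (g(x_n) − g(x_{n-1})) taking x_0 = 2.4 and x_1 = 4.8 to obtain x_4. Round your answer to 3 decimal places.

g(2.4) = -18.37682, g(4.8) = 92.11042
x_2 = 4.80000 − 92.11042·(4.80000 − 2.40000) / (92.11042 − (-18.37682)) = 4.80000 − (221.06500)/(110.48724) = 2.79918
g(2.79918) = -12.96882
x_3 = 2.79918 − (-12.96882)·(2.79918 − 4.80000) / (-12.96882 − 92.11042) = 2.79918 − (25.94827)/(-105.07924) = 3.04612
g(3.04612) = -8.36641
x_4 = 3.04612 − (-8.36641)·(3.04612 − 2.79918) / (-8.36641 − (-12.96882)) = 3.04612 − (-2.06600)/(4.60241) = 3.49502

3.495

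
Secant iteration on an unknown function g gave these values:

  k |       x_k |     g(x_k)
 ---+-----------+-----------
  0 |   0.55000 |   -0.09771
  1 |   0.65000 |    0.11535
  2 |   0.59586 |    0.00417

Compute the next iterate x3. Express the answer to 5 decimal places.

x3 = 0.59586 − 0.00417·(0.59586 − 0.65000) / (0.00417 − 0.11535)
   = 0.59586 − (-0.0002258)/(-0.1111800) = 0.5938294

0.59383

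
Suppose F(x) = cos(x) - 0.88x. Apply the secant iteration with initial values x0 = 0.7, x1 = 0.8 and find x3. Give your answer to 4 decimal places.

F(0.7) = 0.148842, F(0.8) = -0.007293
x2 = 0.800000 − (-0.007293)·(0.800000 − 0.700000) / (-0.007293 − 0.148842) = 0.800000 − (-0.000729)/(-0.156135) = 0.795329
F(0.795329) = 0.000161
x3 = 0.795329 − 0.000161·(0.795329 − 0.800000) / (0.000161 − (-0.007293)) = 0.795329 − (-0.000001)/(0.007454) = 0.795429

0.7954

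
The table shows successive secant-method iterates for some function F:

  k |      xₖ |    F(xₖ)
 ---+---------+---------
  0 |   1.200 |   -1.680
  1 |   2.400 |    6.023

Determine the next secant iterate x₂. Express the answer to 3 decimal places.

x₂ = 2.400 − 6.023·(2.400 − 1.200) / (6.023 − (-1.680))
   = 2.400 − (7.22760)/(7.70300) = 1.46172

1.462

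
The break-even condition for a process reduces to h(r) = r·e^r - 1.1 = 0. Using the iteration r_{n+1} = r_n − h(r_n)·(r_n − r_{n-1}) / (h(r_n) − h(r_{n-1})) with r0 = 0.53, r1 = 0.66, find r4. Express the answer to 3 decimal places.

h(0.53) = -0.19957, h(0.66) = 0.17696
r2 = 0.66000 − 0.17696·(0.66000 − 0.53000) / (0.17696 − (-0.19957)) = 0.66000 − (0.02301)/(0.37653) = 0.59890
h(0.59890) = -0.00993
r3 = 0.59890 − (-0.00993)·(0.59890 − 0.66000) / (-0.00993 − 0.17696) = 0.59890 − (0.00061)/(-0.18689) = 0.60215
h(0.60215) = -0.00046
r4 = 0.60215 − (-0.00046)·(0.60215 − 0.59890) / (-0.00046 − (-0.00993)) = 0.60215 − (0.00000)/(0.00947) = 0.60230

0.602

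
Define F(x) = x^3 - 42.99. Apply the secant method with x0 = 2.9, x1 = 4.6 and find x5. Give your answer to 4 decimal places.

3.5031

F(2.9) = -18.601000, F(4.6) = 54.346000
x2 = 4.600000 − 54.346000·(4.600000 − 2.900000) / (54.346000 − (-18.601000)) = 4.600000 − (92.388200)/(72.947000) = 3.333489
F(3.333489) = -5.947784
x3 = 3.333489 − (-5.947784)·(3.333489 − 4.600000) / (-5.947784 − 54.346000) = 3.333489 − (7.532936)/(-60.293784) = 3.458426
F(3.458426) = -1.624772
x4 = 3.458426 − (-1.624772)·(3.458426 − 3.333489) / (-1.624772 − (-5.947784)) = 3.458426 − (-0.202994)/(4.323011) = 3.505383
F(3.505383) = 0.083115
x5 = 3.505383 − 0.083115·(3.505383 − 3.458426) / (0.083115 − (-1.624772)) = 3.505383 − (0.003903)/(1.707888) = 3.503097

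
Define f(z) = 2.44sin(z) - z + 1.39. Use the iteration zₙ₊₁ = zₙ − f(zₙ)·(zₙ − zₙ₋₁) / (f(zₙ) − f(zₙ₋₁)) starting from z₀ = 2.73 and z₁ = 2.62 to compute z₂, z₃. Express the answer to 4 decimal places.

2.6155, 2.6154

f(2.73) = -0.363830, f(2.62) = -0.014242
z₂ = 2.620000 − (-0.014242)·(2.620000 − 2.730000) / (-0.014242 − (-0.363830)) = 2.620000 − (0.001567)/(0.349589) = 2.615519
f(2.615519) = -0.000292
z₃ = 2.615519 − (-0.000292)·(2.615519 − 2.620000) / (-0.000292 − (-0.014242)) = 2.615519 − (0.000001)/(0.013949) = 2.615425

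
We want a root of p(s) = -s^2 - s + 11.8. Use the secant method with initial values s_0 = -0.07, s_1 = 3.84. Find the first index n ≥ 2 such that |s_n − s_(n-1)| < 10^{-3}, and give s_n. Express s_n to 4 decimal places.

p(-0.07) = 11.865100, p(3.84) = -6.785600
s_2 = 3.840000 − (-6.785600)·(3.910000)/(-18.650700) = 2.417442;  |Δ| = 1.422558
p(2.417442) = 3.538530
s_3 = 2.417442 − 3.538530·(-1.422558)/(10.324130) = 2.905015;  |Δ| = 0.487573
p(2.905015) = 0.455873
s_4 = 2.905015 − 0.455873·(0.487573)/(-3.082657) = 2.977119;  |Δ| = 0.072104
p(2.977119) = -0.040355
s_5 = 2.977119 − (-0.040355)·(0.072104)/(-0.496228) = 2.971255;  |Δ| = 0.005864
p(2.971255) = 0.000388
s_6 = 2.971255 − 0.000388·(-0.005864)/(0.040743) = 2.971311;  |Δ| = 0.000056
|s_6 − s_5| = 0.000056 < 10^{-3}

n = 6, s_n = 2.9713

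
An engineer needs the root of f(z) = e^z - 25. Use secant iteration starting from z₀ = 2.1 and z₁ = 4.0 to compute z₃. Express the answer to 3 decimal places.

f(2.1) = -16.83383, f(4.0) = 29.59815
z₂ = 4.00000 − 29.59815·(4.00000 − 2.10000) / (29.59815 − (-16.83383)) = 4.00000 − (56.23649)/(46.43198) = 2.78884
f(2.78884) = -8.73783
z₃ = 2.78884 − (-8.73783)·(2.78884 − 4.00000) / (-8.73783 − 29.59815) = 2.78884 − (10.58290)/(-38.33598) = 3.06490

3.065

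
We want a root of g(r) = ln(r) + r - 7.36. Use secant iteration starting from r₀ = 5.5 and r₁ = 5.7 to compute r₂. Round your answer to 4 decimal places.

5.6317

g(5.5) = -0.155252, g(5.7) = 0.080466
r₂ = 5.700000 − 0.080466·(5.700000 − 5.500000) / (0.080466 − (-0.155252)) = 5.700000 − (0.016093)/(0.235718) = 5.631727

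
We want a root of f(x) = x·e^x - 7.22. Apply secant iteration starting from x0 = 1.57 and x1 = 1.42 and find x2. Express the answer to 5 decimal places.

1.54071

f(1.57) = 0.3264377, f(1.42) = -1.3452890
x2 = 1.4200000 − (-1.3452890)·(1.4200000 − 1.5700000) / (-1.3452890 − 0.3264377) = 1.4200000 − (0.2017933)/(-1.6717266) = 1.5407095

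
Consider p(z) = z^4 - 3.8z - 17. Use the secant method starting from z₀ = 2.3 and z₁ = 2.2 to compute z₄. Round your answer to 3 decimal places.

p(2.3) = 2.24410, p(2.2) = -1.93440
z₂ = 2.20000 − (-1.93440)·(2.20000 − 2.30000) / (-1.93440 − 2.24410) = 2.20000 − (0.19344)/(-4.17850) = 2.24629
p(2.24629) = -0.07544
z₃ = 2.24629 − (-0.07544)·(2.24629 − 2.20000) / (-0.07544 − (-1.93440)) = 2.24629 − (-0.00349)/(1.85896) = 2.24817
p(2.24817) = 0.00270
z₄ = 2.24817 − 0.00270·(2.24817 − 2.24629) / (0.00270 − (-0.07544)) = 2.24817 − (0.00001)/(0.07815) = 2.24811

2.248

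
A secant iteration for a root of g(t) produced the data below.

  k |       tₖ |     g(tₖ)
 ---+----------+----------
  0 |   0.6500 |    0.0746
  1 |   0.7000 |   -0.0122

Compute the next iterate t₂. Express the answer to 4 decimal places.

0.6930

t₂ = 0.7000 − (-0.0122)·(0.7000 − 0.6500) / (-0.0122 − 0.0746)
   = 0.7000 − (-0.000610)/(-0.086800) = 0.692972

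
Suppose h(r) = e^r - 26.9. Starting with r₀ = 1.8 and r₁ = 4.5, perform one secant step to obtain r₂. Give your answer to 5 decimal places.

h(1.8) = -20.8503525, h(4.5) = 63.1171313
r₂ = 4.5000000 − 63.1171313·(4.5000000 − 1.8000000) / (63.1171313 − (-20.8503525)) = 4.5000000 − (170.4162545)/(83.9674838) = 2.4704494

2.47045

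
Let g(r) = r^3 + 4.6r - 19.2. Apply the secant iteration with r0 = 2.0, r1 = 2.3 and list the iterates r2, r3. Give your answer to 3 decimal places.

g(2.0) = -2.00000, g(2.3) = 3.54700
r2 = 2.30000 − 3.54700·(2.30000 − 2.00000) / (3.54700 − (-2.00000)) = 2.30000 − (1.06410)/(5.54700) = 2.10817
g(2.10817) = -0.13297
r3 = 2.10817 − (-0.13297)·(2.10817 − 2.30000) / (-0.13297 − 3.54700) = 2.10817 − (0.02551)/(-3.67997) = 2.11510

2.108, 2.115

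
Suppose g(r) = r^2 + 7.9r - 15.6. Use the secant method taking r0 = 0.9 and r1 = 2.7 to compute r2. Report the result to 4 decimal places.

g(0.9) = -7.680000, g(2.7) = 13.020000
r2 = 2.700000 − 13.020000·(2.700000 − 0.900000) / (13.020000 − (-7.680000)) = 2.700000 − (23.436000)/(20.700000) = 1.567826

1.5678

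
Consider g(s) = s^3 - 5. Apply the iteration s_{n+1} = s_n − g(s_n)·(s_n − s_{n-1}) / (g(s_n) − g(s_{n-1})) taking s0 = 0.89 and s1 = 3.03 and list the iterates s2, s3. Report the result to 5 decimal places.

g(0.89) = -4.2950310, g(3.03) = 22.8181270
s2 = 3.0300000 − 22.8181270·(3.0300000 − 0.8900000) / (22.8181270 − (-4.2950310)) = 3.0300000 − (48.8307918)/(27.1131580) = 1.2290002
g(1.2290002) = -3.1436670
s3 = 1.2290002 − (-3.1436670)·(1.2290002 − 3.0300000) / (-3.1436670 − 22.8181270) = 1.2290002 − (5.6617437)/(-25.9617940) = 1.4470800

1.22900, 1.44708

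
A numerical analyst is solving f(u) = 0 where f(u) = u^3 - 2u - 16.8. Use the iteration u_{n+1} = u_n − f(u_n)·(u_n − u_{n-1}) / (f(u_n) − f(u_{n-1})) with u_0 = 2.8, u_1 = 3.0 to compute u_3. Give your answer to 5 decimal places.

f(2.8) = -0.4480000, f(3.0) = 4.2000000
u_2 = 3.0000000 − 4.2000000·(3.0000000 − 2.8000000) / (4.2000000 − (-0.4480000)) = 3.0000000 − (0.8400000)/(4.6480000) = 2.8192771
f(2.8192771) = -0.0300280
u_3 = 2.8192771 − (-0.0300280)·(2.8192771 − 3.0000000) / (-0.0300280 − 4.2000000) = 2.8192771 − (0.0054267)/(-4.2300280) = 2.8205600

2.82056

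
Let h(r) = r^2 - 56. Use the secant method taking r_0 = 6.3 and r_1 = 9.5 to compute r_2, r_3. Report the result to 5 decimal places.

7.33228, 7.46522

h(6.3) = -16.3100000, h(9.5) = 34.2500000
r_2 = 9.5000000 − 34.2500000·(9.5000000 − 6.3000000) / (34.2500000 − (-16.3100000)) = 9.5000000 − (109.6000000)/(50.5600000) = 7.3322785
h(7.3322785) = -2.2376923
r_3 = 7.3322785 − (-2.2376923)·(7.3322785 − 9.5000000) / (-2.2376923 − 34.2500000) = 7.3322785 − (4.8506937)/(-36.4876923) = 7.4652190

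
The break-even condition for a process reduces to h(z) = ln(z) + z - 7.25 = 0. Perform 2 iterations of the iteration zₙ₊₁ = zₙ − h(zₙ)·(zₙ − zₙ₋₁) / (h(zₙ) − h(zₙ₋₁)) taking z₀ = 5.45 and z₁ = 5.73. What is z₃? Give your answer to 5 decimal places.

5.53831

h(5.45) = -0.1043844, h(5.73) = 0.2257155
z₂ = 5.7300000 − 0.2257155·(5.7300000 − 5.4500000) / (0.2257155 − (-0.1043844)) = 5.7300000 − (0.0632003)/(0.3300999) = 5.5385418
h(5.5385418) = 0.0002730
z₃ = 5.5385418 − 0.0002730·(5.5385418 − 5.7300000) / (0.0002730 − 0.2257155) = 5.5385418 − (-0.0000523)/(-0.2254425) = 5.5383099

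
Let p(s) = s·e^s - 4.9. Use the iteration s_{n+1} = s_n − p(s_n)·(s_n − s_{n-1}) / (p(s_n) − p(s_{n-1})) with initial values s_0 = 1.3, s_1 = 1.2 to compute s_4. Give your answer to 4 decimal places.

p(1.3) = -0.129914, p(1.2) = -0.915860
s_2 = 1.200000 − (-0.915860)·(1.200000 − 1.300000) / (-0.915860 − (-0.129914)) = 1.200000 − (0.091586)/(-0.785945) = 1.316530
p(1.316530) = 0.011252
s_3 = 1.316530 − 0.011252·(1.316530 − 1.200000) / (0.011252 − (-0.915860)) = 1.316530 − (0.001311)/(0.927112) = 1.315115
p(1.315115) = -0.000957
s_4 = 1.315115 − (-0.000957)·(1.315115 − 1.316530) / (-0.000957 − 0.011252) = 1.315115 − (0.000001)/(-0.012210) = 1.315226

1.3152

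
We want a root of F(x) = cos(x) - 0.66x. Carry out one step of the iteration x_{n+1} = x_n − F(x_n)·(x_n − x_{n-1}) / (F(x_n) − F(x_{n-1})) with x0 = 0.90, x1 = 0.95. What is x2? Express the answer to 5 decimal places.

0.91893

F(0.90) = 0.0276100, F(0.95) = -0.0453169
x2 = 0.9500000 − (-0.0453169)·(0.9500000 − 0.9000000) / (-0.0453169 − 0.0276100) = 0.9500000 − (-0.0022658)/(-0.0729269) = 0.9189299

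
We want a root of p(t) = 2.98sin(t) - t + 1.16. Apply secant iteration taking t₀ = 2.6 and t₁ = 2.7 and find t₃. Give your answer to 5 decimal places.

2.62691

p(2.6) = 0.0961941, p(2.7) = -0.2664080
t₂ = 2.7000000 − (-0.2664080)·(2.7000000 − 2.6000000) / (-0.2664080 − 0.0961941) = 2.7000000 − (-0.0266408)/(-0.3626020) = 2.6265288
p(2.6265288) = 0.0013905
t₃ = 2.6265288 − 0.0013905·(2.6265288 − 2.7000000) / (0.0013905 − (-0.2664080)) = 2.6265288 − (-0.0001022)/(0.2677985) = 2.6269103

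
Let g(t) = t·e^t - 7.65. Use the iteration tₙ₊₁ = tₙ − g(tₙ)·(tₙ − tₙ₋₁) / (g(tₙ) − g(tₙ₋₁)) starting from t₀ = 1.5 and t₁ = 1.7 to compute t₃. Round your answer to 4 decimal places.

g(1.5) = -0.927466, g(1.7) = 1.655711
t₂ = 1.700000 − 1.655711·(1.700000 − 1.500000) / (1.655711 − (-0.927466)) = 1.700000 − (0.331142)/(2.583177) = 1.571808
g(1.571808) = -0.081197
t₃ = 1.571808 − (-0.081197)·(1.571808 − 1.700000) / (-0.081197 − 1.655711) = 1.571808 − (0.010409)/(-1.736908) = 1.577801

1.5778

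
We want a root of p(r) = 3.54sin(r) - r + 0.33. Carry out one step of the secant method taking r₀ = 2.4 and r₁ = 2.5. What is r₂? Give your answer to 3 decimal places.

p(2.4) = 0.32114, p(2.5) = -0.05141
r₂ = 2.50000 − (-0.05141)·(2.50000 − 2.40000) / (-0.05141 − 0.32114) = 2.50000 − (-0.00514)/(-0.37255) = 2.48620

2.486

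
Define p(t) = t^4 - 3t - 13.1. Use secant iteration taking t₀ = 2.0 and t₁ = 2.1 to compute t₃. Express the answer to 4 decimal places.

p(2.0) = -3.100000, p(2.1) = 0.048100
t₂ = 2.100000 − 0.048100·(2.100000 − 2.000000) / (0.048100 − (-3.100000)) = 2.100000 − (0.004810)/(3.148100) = 2.098472
p(2.098472) = -0.003854
t₃ = 2.098472 − (-0.003854)·(2.098472 − 2.100000) / (-0.003854 − 0.048100) = 2.098472 − (0.000006)/(-0.051954) = 2.098585

2.0986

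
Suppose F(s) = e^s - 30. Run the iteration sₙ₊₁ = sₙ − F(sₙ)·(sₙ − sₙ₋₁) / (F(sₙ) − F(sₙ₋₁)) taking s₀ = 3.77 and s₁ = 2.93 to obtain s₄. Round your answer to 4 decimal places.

F(3.77) = 13.380065, F(2.93) = -11.272370
s₂ = 2.930000 − (-11.272370)·(2.930000 − 3.770000) / (-11.272370 − 13.380065) = 2.930000 − (9.468790)/(-24.652434) = 3.314091
F(3.314091) = -2.502599
s₃ = 3.314091 − (-2.502599)·(3.314091 − 2.930000) / (-2.502599 − (-11.272370)) = 3.314091 − (-0.961227)/(8.769771) = 3.423698
F(3.423698) = 0.682681
s₄ = 3.423698 − 0.682681·(3.423698 − 3.314091) / (0.682681 − (-2.502599)) = 3.423698 − (0.074826)/(3.185280) = 3.400207

3.4002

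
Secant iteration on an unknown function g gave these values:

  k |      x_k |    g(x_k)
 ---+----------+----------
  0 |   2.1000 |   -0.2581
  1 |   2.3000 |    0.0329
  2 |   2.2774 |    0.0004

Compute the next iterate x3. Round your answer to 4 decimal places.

2.2771

x3 = 2.2774 − 0.0004·(2.2774 − 2.3000) / (0.0004 − 0.0329)
   = 2.2774 − (-0.000009)/(-0.032500) = 2.277122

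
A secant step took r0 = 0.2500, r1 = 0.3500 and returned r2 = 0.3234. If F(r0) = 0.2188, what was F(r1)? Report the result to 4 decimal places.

The secant line through (0.2500, 0.2188) and (0.3500, F(r1)) crosses zero at r2 = 0.3234.
So (0.2500, 0.2188), (0.3500, F(r1)), (0.3234, 0) are collinear:
F(r1) = 0.2188 · (0.3500 − 0.3234) / (0.2500 − 0.3234) = 0.2188 · (0.026600)/(-0.073400) = -0.079293

-0.0793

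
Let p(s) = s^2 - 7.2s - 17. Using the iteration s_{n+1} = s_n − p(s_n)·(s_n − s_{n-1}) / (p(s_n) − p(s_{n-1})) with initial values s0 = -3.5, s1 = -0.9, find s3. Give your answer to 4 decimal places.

p(-3.5) = 20.450000, p(-0.9) = -9.710000
s2 = -0.900000 − (-9.710000)·(-0.900000 − (-3.500000)) / (-9.710000 − 20.450000) = -0.900000 − (-25.246000)/(-30.160000) = -1.737069
p(-1.737069) = -1.475695
s3 = -1.737069 − (-1.475695)·(-1.737069 − (-0.900000)) / (-1.475695 − (-9.710000)) = -1.737069 − (1.235258)/(8.234305) = -1.887083

-1.8871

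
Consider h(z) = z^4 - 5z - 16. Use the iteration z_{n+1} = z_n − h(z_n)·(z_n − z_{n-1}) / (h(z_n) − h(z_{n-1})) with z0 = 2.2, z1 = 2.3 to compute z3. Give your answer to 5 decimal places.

h(2.2) = -3.5744000, h(2.3) = 0.4841000
z2 = 2.3000000 − 0.4841000·(2.3000000 − 2.2000000) / (0.4841000 − (-3.5744000)) = 2.3000000 − (0.0484100)/(4.0585000) = 2.2880719
h(2.2880719) = -0.0322739
z3 = 2.2880719 − (-0.0322739)·(2.2880719 − 2.3000000) / (-0.0322739 − 0.4841000) = 2.2880719 − (0.0003850)/(-0.5163739) = 2.2888175

2.28882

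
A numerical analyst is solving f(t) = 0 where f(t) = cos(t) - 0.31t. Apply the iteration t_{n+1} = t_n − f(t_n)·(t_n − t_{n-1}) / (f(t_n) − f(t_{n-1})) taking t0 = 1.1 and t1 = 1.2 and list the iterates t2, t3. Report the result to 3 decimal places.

1.192, 1.192

f(1.1) = 0.11260, f(1.2) = -0.00964
t2 = 1.20000 − (-0.00964)·(1.20000 − 1.10000) / (-0.00964 − 0.11260) = 1.20000 − (-0.00096)/(-0.12224) = 1.19211
f(1.19211) = 0.00014
t3 = 1.19211 − 0.00014·(1.19211 − 1.20000) / (0.00014 − (-0.00964)) = 1.19211 − (0.00000)/(0.00979) = 1.19223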